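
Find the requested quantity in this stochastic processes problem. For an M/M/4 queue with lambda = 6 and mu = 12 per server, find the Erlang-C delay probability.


a = lambda/mu = 0.5000
rho = a/c = 0.1250
Erlang-C formula applied:
C(c,a) = 0.0018

0.0018


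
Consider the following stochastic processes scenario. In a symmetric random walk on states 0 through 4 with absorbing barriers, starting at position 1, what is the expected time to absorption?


For symmetric RW on 0,...,N with absorbing barriers, E(i) = i*(N-i)
E(1) = 1 * 3 = 3

3


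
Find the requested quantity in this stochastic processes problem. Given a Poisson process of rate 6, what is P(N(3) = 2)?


P(N(t)=k) = (lambda*t)^k * exp(-lambda*t) / k!
lambda*t = 18
= 18^2 * exp(-18) / 2!
= 324 * 1.5230e-08 / 2
= 2.4673e-06

2.4673e-06


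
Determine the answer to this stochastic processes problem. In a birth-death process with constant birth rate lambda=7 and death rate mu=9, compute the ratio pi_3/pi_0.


For birth-death process, pi_n/pi_0 = (lambda/mu)^n
= (7/9)^3
= 0.4705

0.4705


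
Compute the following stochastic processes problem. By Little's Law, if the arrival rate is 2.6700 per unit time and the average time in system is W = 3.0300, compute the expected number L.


Little's Law: L = lambda * W
= 2.6700 * 3.0300
= 8.0901

8.0901


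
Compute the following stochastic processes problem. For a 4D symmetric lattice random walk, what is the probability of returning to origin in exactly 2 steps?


P(return in 2 steps) = P(reverse first step) = 1/(2d)
= 1/8
= 0.1250

0.1250


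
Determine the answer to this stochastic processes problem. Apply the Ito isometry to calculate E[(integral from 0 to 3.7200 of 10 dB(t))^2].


By Ito isometry: E[(int f dB)^2] = int f^2 dt
= 10^2 * 3.7200
= 100 * 3.7200 = 372.0000

372.0000


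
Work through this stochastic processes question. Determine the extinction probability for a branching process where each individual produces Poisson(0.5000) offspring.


Since mu = 0.5000 <= 1, extinction probability = 1.

1.0000


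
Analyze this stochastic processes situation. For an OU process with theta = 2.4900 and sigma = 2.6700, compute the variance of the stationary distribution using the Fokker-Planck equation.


Stationary variance = sigma^2 / (2*theta)
= 2.6700^2 / (2*2.4900)
= 7.1289 / 4.9800
= 1.4315

1.4315


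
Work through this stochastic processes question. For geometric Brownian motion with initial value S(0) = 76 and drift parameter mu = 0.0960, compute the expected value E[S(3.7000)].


E[S(t)] = S(0) * exp(mu * t)
= 76 * exp(0.0960 * 3.7000)
= 76 * 1.4265
= 108.4114

108.4114


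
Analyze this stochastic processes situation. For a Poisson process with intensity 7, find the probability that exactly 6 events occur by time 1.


P(N(t)=k) = (lambda*t)^k * exp(-lambda*t) / k!
lambda*t = 7
= 7^6 * exp(-7) / 6!
= 117649 * 9.1188e-04 / 720
= 0.1490

0.1490


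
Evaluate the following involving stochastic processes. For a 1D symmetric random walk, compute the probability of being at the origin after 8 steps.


P(S(8) = 0) = C(8,4) / 4^4
= 70 / 256
= 0.2734

0.2734


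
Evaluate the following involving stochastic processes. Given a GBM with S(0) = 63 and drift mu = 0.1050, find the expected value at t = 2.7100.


E[S(t)] = S(0) * exp(mu * t)
= 63 * exp(0.1050 * 2.7100)
= 63 * 1.3292
= 83.7373

83.7373


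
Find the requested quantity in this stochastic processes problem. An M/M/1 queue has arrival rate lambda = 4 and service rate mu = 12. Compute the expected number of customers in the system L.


rho = 4/12 = 0.3333
L = rho/(1-rho)
= 0.3333/0.6667
= 0.5000

0.5000


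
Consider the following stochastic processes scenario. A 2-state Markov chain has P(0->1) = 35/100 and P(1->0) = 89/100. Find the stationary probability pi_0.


Stationary distribution: pi_0 = p10/(p01+p10), pi_1 = p01/(p01+p10)
p01 = 0.3500, p10 = 0.8900
pi_0 = 0.7177

0.7177


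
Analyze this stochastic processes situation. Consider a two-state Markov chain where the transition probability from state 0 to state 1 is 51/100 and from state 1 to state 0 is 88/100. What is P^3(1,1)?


Computing P^3 by matrix multiplication.
P = [[0.4900, 0.5100], [0.8800, 0.1200]]
After raising P to the power 3:
P^3(1,1) = 0.3294

0.3294


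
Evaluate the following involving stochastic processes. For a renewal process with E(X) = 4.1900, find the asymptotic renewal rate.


Long-run renewal rate = 1/E(X)
= 1/4.1900
= 0.2387

0.2387


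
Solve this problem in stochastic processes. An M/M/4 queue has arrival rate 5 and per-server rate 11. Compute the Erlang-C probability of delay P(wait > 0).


a = lambda/mu = 0.4545
rho = a/c = 0.1136
Erlang-C formula applied:
C(c,a) = 0.0013

0.0013


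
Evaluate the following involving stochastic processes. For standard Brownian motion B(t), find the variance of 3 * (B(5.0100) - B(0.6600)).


Var(alpha*(B(t)-B(s))) = alpha^2 * (t-s)
= 3^2 * (5.0100 - 0.6600)
= 9 * 4.3500
= 39.1500

39.1500


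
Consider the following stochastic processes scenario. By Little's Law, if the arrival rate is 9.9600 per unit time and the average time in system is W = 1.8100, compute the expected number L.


Little's Law: L = lambda * W
= 9.9600 * 1.8100
= 18.0276

18.0276


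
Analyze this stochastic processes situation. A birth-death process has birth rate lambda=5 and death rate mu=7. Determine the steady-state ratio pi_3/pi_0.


For birth-death process, pi_n/pi_0 = (lambda/mu)^n
= (5/7)^3
= 0.3644

0.3644


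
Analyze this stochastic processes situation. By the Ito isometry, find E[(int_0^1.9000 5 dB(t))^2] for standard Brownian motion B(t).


By Ito isometry: E[(int f dB)^2] = int f^2 dt
= 5^2 * 1.9000
= 25 * 1.9000 = 47.5000

47.5000


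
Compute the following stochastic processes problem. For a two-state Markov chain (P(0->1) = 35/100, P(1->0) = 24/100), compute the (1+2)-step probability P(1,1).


P^3 = P^1 * P^2
Computing via matrix multiplication of the transition matrix.
Entry (1,1) of P^3 = 0.6213

0.6213


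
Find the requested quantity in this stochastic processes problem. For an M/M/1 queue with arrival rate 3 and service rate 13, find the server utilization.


rho = lambda/mu
= 3/13
= 0.2308

0.2308


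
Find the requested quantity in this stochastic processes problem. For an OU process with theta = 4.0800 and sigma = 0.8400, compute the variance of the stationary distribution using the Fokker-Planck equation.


Stationary variance = sigma^2 / (2*theta)
= 0.8400^2 / (2*4.0800)
= 0.7056 / 8.1600
= 0.0865

0.0865


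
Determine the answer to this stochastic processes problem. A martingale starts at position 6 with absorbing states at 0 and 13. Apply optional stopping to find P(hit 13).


By optional stopping theorem: E(M at tau) = M(0) = 6
P(hit 13)*13 + P(hit 0)*0 = 6
P(hit 13) = (6 - 0)/(13 - 0) = 6/13 = 0.4615

0.4615


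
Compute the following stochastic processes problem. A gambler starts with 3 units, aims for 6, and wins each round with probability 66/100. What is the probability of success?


Gambler's ruin formula:
r = q/p = 0.3400/0.6600 = 0.5152
P(win) = (1 - r^i)/(1 - r^N)
= (1 - 0.5152^3)/(1 - 0.5152^6)
= 0.8797

0.8797


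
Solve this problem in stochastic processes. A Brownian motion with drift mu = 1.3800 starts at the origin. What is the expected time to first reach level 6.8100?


Expected first passage time = a/mu
= 6.8100/1.3800
= 4.9348

4.9348


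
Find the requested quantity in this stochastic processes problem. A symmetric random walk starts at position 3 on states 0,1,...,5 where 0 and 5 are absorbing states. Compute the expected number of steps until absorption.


For symmetric RW on 0,...,N with absorbing barriers, E(i) = i*(N-i)
E(3) = 3 * 2 = 6

6


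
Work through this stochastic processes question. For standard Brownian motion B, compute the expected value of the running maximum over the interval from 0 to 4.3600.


E(max B(s)) = sqrt(2t/pi)
= sqrt(2*4.3600/pi)
= sqrt(2.7757)
= 1.6660

1.6660


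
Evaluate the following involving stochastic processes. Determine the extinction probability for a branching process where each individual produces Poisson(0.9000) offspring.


Since mu = 0.9000 <= 1, extinction probability = 1.

1.0000


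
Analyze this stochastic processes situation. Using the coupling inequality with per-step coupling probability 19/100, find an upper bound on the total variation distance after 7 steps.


TV distance bound <= (1-delta)^n
= (1 - 0.1900)^7
= 0.8100^7
= 0.2288

0.2288


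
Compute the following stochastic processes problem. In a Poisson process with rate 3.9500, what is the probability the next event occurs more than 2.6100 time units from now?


P(X > t) = exp(-lambda * t)
= exp(-3.9500 * 2.6100)
= exp(-10.3095) = 3.3315e-05

3.3315e-05


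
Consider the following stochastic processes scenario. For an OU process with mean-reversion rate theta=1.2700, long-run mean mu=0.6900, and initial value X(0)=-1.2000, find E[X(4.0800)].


E[X(t)] = mu + (X(0) - mu)*exp(-theta*t)
= 0.6900 + (-1.2000 - 0.6900)*exp(-1.2700*4.0800)
= 0.6900 + -1.8900 * 0.0056
= 0.6794

0.6794


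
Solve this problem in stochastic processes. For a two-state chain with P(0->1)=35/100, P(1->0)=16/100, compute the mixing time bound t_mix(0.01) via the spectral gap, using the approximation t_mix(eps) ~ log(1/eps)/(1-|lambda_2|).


lambda_2 = |1 - p01 - p10| = |1 - 0.3500 - 0.1600| = 0.4900
t_mix ~ log(1/eps)/(1 - |lambda_2|)
= log(100)/(1 - 0.4900) = 4.6052/0.5100
= 9.0297

9.0297


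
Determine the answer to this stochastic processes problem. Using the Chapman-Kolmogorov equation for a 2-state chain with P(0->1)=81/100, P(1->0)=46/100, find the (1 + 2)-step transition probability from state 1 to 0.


P^3 = P^1 * P^2
Computing via matrix multiplication of the transition matrix.
Entry (1,0) of P^3 = 0.3693

0.3693


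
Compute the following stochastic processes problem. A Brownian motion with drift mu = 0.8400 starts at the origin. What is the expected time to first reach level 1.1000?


Expected first passage time = a/mu
= 1.1000/0.8400
= 1.3095

1.3095


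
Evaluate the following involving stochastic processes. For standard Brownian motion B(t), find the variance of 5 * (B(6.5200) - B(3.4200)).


Var(alpha*(B(t)-B(s))) = alpha^2 * (t-s)
= 5^2 * (6.5200 - 3.4200)
= 25 * 3.1000
= 77.5000

77.5000


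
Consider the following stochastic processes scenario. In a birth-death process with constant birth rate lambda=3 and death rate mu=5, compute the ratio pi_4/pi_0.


For birth-death process, pi_n/pi_0 = (lambda/mu)^n
= (3/5)^4
= 0.1296

0.1296


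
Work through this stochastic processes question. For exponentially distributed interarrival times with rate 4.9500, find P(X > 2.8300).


P(X > t) = exp(-lambda * t)
= exp(-4.9500 * 2.8300)
= exp(-14.0085) = 8.2449e-07

8.2449e-07


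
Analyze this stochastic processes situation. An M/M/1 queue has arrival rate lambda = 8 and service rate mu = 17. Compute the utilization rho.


rho = lambda/mu
= 8/17
= 0.4706

0.4706


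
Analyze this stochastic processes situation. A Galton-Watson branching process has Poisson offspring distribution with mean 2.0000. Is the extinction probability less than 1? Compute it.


Since mu = 2.0000 > 1, extinction prob q < 1.
Solve s = exp(mu*(s-1)) iteratively.
q = 0.2032

0.2032


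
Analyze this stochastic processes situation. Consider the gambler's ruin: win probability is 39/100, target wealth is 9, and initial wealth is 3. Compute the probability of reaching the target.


Gambler's ruin formula:
r = q/p = 0.6100/0.3900 = 1.5641
P(win) = (1 - r^i)/(1 - r^N)
= (1 - 1.5641^3)/(1 - 1.5641^9)
= 0.0514

0.0514


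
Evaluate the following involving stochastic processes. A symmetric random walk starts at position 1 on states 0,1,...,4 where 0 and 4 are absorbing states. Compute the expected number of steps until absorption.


For symmetric RW on 0,...,N with absorbing barriers, E(i) = i*(N-i)
E(1) = 1 * 3 = 3

3


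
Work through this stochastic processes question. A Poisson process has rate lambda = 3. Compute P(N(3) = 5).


P(N(t)=k) = (lambda*t)^k * exp(-lambda*t) / k!
lambda*t = 9
= 9^5 * exp(-9) / 5!
= 59049 * 1.2341e-04 / 120
= 0.0607

0.0607


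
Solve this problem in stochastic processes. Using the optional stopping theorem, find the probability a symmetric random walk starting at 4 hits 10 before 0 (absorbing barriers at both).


By optional stopping theorem: E(M at tau) = M(0) = 4
P(hit 10)*10 + P(hit 0)*0 = 4
P(hit 10) = (4 - 0)/(10 - 0) = 2/5 = 0.4000

0.4000


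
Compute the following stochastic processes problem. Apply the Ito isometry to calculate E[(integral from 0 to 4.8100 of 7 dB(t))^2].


By Ito isometry: E[(int f dB)^2] = int f^2 dt
= 7^2 * 4.8100
= 49 * 4.8100 = 235.6900

235.6900


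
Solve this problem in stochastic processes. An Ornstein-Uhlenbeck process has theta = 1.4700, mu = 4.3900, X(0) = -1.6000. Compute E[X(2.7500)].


E[X(t)] = mu + (X(0) - mu)*exp(-theta*t)
= 4.3900 + (-1.6000 - 4.3900)*exp(-1.4700*2.7500)
= 4.3900 + -5.9900 * 0.0176
= 4.2849

4.2849


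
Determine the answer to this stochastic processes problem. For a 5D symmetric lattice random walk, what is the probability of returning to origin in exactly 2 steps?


P(return in 2 steps) = P(reverse first step) = 1/(2d)
= 1/10
= 0.1000

0.1000


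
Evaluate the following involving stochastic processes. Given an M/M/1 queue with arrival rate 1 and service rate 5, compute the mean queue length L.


rho = 1/5 = 0.2000
L = rho/(1-rho)
= 0.2000/0.8000
= 0.2500

0.2500


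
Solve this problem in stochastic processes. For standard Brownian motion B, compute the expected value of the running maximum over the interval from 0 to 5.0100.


E(max B(s)) = sqrt(2t/pi)
= sqrt(2*5.0100/pi)
= sqrt(3.1895)
= 1.7859

1.7859


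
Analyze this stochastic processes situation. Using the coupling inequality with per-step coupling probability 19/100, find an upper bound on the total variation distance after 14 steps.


TV distance bound <= (1-delta)^n
= (1 - 0.1900)^14
= 0.8100^14
= 0.0523

0.0523


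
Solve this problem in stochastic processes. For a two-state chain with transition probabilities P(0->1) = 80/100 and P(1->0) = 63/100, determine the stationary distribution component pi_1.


Stationary distribution: pi_0 = p10/(p01+p10), pi_1 = p01/(p01+p10)
p01 = 0.8000, p10 = 0.6300
pi_1 = 0.5594

0.5594


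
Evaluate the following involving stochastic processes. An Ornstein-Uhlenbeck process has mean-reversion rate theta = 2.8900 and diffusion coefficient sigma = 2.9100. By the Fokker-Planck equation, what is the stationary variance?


Stationary variance = sigma^2 / (2*theta)
= 2.9100^2 / (2*2.8900)
= 8.4681 / 5.7800
= 1.4651

1.4651


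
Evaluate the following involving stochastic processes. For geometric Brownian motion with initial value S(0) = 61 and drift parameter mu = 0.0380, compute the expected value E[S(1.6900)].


E[S(t)] = S(0) * exp(mu * t)
= 61 * exp(0.0380 * 1.6900)
= 61 * 1.0663
= 65.0459

65.0459


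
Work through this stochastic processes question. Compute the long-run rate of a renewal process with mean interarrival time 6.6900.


Long-run renewal rate = 1/E(X)
= 1/6.6900
= 0.1495

0.1495


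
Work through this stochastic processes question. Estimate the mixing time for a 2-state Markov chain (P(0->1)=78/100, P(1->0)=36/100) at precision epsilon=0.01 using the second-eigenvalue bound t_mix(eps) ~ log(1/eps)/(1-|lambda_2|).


lambda_2 = |1 - p01 - p10| = |1 - 0.7800 - 0.3600| = 0.1400
t_mix ~ log(1/eps)/(1 - |lambda_2|)
= log(100)/(1 - 0.1400) = 4.6052/0.8600
= 5.3548

5.3548


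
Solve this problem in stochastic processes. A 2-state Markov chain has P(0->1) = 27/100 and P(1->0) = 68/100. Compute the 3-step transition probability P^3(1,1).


Computing P^3 by matrix multiplication.
P = [[0.7300, 0.2700], [0.6800, 0.3200]]
After raising P to the power 3:
P^3(1,1) = 0.2843

0.2843


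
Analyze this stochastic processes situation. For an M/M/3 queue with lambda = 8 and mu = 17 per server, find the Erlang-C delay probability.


a = lambda/mu = 0.4706
rho = a/c = 0.1569
Erlang-C formula applied:
C(c,a) = 0.0129

0.0129


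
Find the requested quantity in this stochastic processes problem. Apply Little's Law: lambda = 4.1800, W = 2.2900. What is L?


Little's Law: L = lambda * W
= 4.1800 * 2.2900
= 9.5722

9.5722


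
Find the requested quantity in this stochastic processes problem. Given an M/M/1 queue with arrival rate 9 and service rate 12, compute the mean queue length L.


rho = 9/12 = 0.7500
L = rho/(1-rho)
= 0.7500/0.2500
= 3.0000

3.0000


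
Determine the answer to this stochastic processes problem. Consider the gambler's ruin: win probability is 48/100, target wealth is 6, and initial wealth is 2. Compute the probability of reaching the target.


Gambler's ruin formula:
r = q/p = 0.5200/0.4800 = 1.0833
P(win) = (1 - r^i)/(1 - r^N)
= (1 - 1.0833^2)/(1 - 1.0833^6)
= 0.2816

0.2816


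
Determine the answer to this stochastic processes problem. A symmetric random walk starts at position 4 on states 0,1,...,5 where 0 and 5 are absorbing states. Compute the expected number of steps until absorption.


For symmetric RW on 0,...,N with absorbing barriers, E(i) = i*(N-i)
E(4) = 4 * 1 = 4

4


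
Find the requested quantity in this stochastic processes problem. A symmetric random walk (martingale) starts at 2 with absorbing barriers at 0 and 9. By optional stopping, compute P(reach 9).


By optional stopping theorem: E(M at tau) = M(0) = 2
P(hit 9)*9 + P(hit 0)*0 = 2
P(hit 9) = (2 - 0)/(9 - 0) = 2/9 = 0.2222

0.2222


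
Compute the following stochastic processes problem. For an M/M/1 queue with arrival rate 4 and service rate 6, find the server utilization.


rho = lambda/mu
= 4/6
= 0.6667

0.6667


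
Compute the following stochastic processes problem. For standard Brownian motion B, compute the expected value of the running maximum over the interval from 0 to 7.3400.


E(max B(s)) = sqrt(2t/pi)
= sqrt(2*7.3400/pi)
= sqrt(4.6728)
= 2.1617

2.1617


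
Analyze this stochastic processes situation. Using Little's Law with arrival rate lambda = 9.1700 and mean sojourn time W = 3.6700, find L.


Little's Law: L = lambda * W
= 9.1700 * 3.6700
= 33.6539

33.6539


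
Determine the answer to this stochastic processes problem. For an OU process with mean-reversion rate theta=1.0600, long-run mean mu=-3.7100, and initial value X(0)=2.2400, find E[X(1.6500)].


E[X(t)] = mu + (X(0) - mu)*exp(-theta*t)
= -3.7100 + (2.2400 - -3.7100)*exp(-1.0600*1.6500)
= -3.7100 + 5.9500 * 0.1739
= -2.6750

-2.6750


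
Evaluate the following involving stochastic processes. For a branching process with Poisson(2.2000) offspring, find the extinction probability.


Since mu = 2.2000 > 1, extinction prob q < 1.
Solve s = exp(mu*(s-1)) iteratively.
q = 0.1563

0.1563


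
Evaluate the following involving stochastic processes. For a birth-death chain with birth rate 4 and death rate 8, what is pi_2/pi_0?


For birth-death process, pi_n/pi_0 = (lambda/mu)^n
= (4/8)^2
= 0.2500

0.2500


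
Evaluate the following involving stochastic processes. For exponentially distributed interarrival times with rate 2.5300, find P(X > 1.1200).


P(X > t) = exp(-lambda * t)
= exp(-2.5300 * 1.1200)
= exp(-2.8336) = 0.0588

0.0588


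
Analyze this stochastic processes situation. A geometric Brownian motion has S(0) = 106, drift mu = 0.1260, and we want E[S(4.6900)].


E[S(t)] = S(0) * exp(mu * t)
= 106 * exp(0.1260 * 4.6900)
= 106 * 1.8057
= 191.4026

191.4026


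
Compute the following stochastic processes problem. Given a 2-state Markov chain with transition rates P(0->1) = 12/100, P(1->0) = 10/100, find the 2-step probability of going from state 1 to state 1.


Computing P^2 by matrix multiplication.
P = [[0.8800, 0.1200], [0.1000, 0.9000]]
After raising P to the power 2:
P^2(1,1) = 0.8220

0.8220


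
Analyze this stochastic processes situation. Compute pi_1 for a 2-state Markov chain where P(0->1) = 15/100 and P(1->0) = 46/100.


Stationary distribution: pi_0 = p10/(p01+p10), pi_1 = p01/(p01+p10)
p01 = 0.1500, p10 = 0.4600
pi_1 = 0.2459

0.2459


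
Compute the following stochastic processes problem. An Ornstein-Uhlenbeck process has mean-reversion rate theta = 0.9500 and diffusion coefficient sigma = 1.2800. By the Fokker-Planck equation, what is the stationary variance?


Stationary variance = sigma^2 / (2*theta)
= 1.2800^2 / (2*0.9500)
= 1.6384 / 1.9000
= 0.8623

0.8623


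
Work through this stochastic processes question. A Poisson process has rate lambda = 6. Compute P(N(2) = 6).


P(N(t)=k) = (lambda*t)^k * exp(-lambda*t) / k!
lambda*t = 12
= 12^6 * exp(-12) / 6!
= 2985984 * 6.1442e-06 / 720
= 0.0255

0.0255


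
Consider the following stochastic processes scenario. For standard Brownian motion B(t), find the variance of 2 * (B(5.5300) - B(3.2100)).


Var(alpha*(B(t)-B(s))) = alpha^2 * (t-s)
= 2^2 * (5.5300 - 3.2100)
= 4 * 2.3200
= 9.2800

9.2800


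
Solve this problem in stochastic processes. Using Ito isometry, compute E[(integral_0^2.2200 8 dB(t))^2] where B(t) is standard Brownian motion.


By Ito isometry: E[(int f dB)^2] = int f^2 dt
= 8^2 * 2.2200
= 64 * 2.2200 = 142.0800

142.0800


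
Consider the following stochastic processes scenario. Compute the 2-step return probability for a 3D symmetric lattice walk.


P(return in 2 steps) = P(reverse first step) = 1/(2d)
= 1/6
= 0.1667

0.1667


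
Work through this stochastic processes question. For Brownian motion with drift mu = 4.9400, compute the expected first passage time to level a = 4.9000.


Expected first passage time = a/mu
= 4.9000/4.9400
= 0.9919

0.9919


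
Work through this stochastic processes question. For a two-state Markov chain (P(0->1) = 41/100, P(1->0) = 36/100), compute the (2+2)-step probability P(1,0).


P^4 = P^2 * P^2
Computing via matrix multiplication of the transition matrix.
Entry (1,0) of P^4 = 0.4662

0.4662


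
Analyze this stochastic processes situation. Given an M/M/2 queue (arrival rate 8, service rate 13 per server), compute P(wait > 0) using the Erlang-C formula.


a = lambda/mu = 0.6154
rho = a/c = 0.3077
Erlang-C formula applied:
C(c,a) = 0.1448

0.1448


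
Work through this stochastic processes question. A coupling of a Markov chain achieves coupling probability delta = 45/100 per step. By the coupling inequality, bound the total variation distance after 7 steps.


TV distance bound <= (1-delta)^n
= (1 - 0.4500)^7
= 0.5500^7
= 0.0152

0.0152


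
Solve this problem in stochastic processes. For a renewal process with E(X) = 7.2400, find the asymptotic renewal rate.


Long-run renewal rate = 1/E(X)
= 1/7.2400
= 0.1381

0.1381


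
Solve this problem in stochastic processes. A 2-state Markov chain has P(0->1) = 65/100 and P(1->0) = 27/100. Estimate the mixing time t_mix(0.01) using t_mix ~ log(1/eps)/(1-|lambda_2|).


lambda_2 = |1 - p01 - p10| = |1 - 0.6500 - 0.2700| = 0.0800
t_mix ~ log(1/eps)/(1 - |lambda_2|)
= log(100)/(1 - 0.0800) = 4.6052/0.9200
= 5.0056

5.0056


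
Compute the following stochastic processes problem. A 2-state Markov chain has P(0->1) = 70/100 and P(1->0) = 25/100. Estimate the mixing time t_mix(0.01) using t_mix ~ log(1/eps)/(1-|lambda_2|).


lambda_2 = |1 - p01 - p10| = |1 - 0.7000 - 0.2500| = 0.0500
t_mix ~ log(1/eps)/(1 - |lambda_2|)
= log(100)/(1 - 0.0500) = 4.6052/0.9500
= 4.8475

4.8475


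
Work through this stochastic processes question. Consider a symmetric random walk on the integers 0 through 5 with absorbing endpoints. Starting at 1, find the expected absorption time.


For symmetric RW on 0,...,N with absorbing barriers, E(i) = i*(N-i)
E(1) = 1 * 4 = 4

4


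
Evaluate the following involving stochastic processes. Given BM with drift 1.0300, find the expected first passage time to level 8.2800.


Expected first passage time = a/mu
= 8.2800/1.0300
= 8.0388

8.0388


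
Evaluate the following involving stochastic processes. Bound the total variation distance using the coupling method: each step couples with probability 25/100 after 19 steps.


TV distance bound <= (1-delta)^n
= (1 - 0.2500)^19
= 0.7500^19
= 0.0042

0.0042


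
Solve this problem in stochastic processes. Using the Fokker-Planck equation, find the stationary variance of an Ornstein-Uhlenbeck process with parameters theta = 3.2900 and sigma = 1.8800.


Stationary variance = sigma^2 / (2*theta)
= 1.8800^2 / (2*3.2900)
= 3.5344 / 6.5800
= 0.5371

0.5371


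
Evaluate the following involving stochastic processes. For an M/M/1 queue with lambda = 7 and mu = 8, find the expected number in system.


rho = 7/8 = 0.8750
L = rho/(1-rho)
= 0.8750/0.1250
= 7.0000

7.0000


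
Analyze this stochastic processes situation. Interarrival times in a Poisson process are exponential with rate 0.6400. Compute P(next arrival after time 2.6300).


P(X > t) = exp(-lambda * t)
= exp(-0.6400 * 2.6300)
= exp(-1.6832) = 0.1858

0.1858


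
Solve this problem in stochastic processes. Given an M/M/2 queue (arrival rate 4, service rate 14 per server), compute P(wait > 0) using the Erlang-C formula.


a = lambda/mu = 0.2857
rho = a/c = 0.1429
Erlang-C formula applied:
C(c,a) = 0.0357

0.0357


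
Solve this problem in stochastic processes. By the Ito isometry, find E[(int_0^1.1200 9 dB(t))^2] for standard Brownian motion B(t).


By Ito isometry: E[(int f dB)^2] = int f^2 dt
= 9^2 * 1.1200
= 81 * 1.1200 = 90.7200

90.7200


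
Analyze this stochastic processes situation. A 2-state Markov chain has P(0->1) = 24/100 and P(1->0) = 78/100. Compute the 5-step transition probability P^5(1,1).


Computing P^5 by matrix multiplication.
P = [[0.7600, 0.2400], [0.7800, 0.2200]]
After raising P to the power 5:
P^5(1,1) = 0.2353

0.2353


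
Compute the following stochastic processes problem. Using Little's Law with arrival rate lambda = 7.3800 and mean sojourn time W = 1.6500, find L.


Little's Law: L = lambda * W
= 7.3800 * 1.6500
= 12.1770

12.1770


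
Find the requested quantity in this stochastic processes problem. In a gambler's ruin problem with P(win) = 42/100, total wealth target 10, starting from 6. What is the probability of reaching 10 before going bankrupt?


Gambler's ruin formula:
r = q/p = 0.5800/0.4200 = 1.3810
P(win) = (1 - r^i)/(1 - r^N)
= (1 - 1.3810^6)/(1 - 1.3810^10)
= 0.2450

0.2450


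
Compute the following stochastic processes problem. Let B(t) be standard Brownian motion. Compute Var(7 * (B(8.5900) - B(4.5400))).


Var(alpha*(B(t)-B(s))) = alpha^2 * (t-s)
= 7^2 * (8.5900 - 4.5400)
= 49 * 4.0500
= 198.4500

198.4500


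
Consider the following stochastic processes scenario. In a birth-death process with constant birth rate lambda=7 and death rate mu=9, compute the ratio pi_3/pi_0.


For birth-death process, pi_n/pi_0 = (lambda/mu)^n
= (7/9)^3
= 0.4705

0.4705


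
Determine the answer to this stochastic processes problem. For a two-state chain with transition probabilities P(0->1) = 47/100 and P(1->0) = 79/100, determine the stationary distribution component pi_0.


Stationary distribution: pi_0 = p10/(p01+p10), pi_1 = p01/(p01+p10)
p01 = 0.4700, p10 = 0.7900
pi_0 = 0.6270

0.6270


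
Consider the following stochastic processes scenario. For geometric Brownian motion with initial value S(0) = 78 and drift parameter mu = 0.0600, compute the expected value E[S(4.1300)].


E[S(t)] = S(0) * exp(mu * t)
= 78 * exp(0.0600 * 4.1300)
= 78 * 1.2812
= 99.9339

99.9339


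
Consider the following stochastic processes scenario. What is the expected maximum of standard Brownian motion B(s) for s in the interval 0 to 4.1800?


E(max B(s)) = sqrt(2t/pi)
= sqrt(2*4.1800/pi)
= sqrt(2.6611)
= 1.6313

1.6313


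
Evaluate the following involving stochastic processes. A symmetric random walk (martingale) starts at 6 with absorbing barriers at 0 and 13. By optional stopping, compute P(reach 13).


By optional stopping theorem: E(M at tau) = M(0) = 6
P(hit 13)*13 + P(hit 0)*0 = 6
P(hit 13) = (6 - 0)/(13 - 0) = 6/13 = 0.4615

0.4615


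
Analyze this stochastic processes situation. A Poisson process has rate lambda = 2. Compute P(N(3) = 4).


P(N(t)=k) = (lambda*t)^k * exp(-lambda*t) / k!
lambda*t = 6
= 6^4 * exp(-6) / 4!
= 1296 * 0.0025 / 24
= 0.1339

0.1339


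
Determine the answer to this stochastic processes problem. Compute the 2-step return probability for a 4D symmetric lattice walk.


P(return in 2 steps) = P(reverse first step) = 1/(2d)
= 1/8
= 0.1250

0.1250


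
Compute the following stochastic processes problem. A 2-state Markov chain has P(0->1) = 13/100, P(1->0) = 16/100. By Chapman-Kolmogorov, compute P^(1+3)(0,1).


P^4 = P^1 * P^3
Computing via matrix multiplication of the transition matrix.
Entry (0,1) of P^4 = 0.3344

0.3344


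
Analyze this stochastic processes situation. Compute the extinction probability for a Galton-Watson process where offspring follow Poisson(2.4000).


Since mu = 2.4000 > 1, extinction prob q < 1.
Solve s = exp(mu*(s-1)) iteratively.
q = 0.1214

0.1214


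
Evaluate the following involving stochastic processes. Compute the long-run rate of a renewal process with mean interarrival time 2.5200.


Long-run renewal rate = 1/E(X)
= 1/2.5200
= 0.3968

0.3968


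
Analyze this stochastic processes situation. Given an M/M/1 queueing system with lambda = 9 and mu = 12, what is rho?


rho = lambda/mu
= 9/12
= 0.7500

0.7500


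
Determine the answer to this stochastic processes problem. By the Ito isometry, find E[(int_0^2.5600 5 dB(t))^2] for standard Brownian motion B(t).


By Ito isometry: E[(int f dB)^2] = int f^2 dt
= 5^2 * 2.5600
= 25 * 2.5600 = 64.0000

64.0000


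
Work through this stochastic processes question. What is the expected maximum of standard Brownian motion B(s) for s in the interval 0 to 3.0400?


E(max B(s)) = sqrt(2t/pi)
= sqrt(2*3.0400/pi)
= sqrt(1.9353)
= 1.3912

1.3912


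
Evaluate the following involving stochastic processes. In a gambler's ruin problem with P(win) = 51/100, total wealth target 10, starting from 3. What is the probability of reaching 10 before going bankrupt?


Gambler's ruin formula:
r = q/p = 0.4900/0.5100 = 0.9608
P(win) = (1 - r^i)/(1 - r^N)
= (1 - 0.9608^3)/(1 - 0.9608^10)
= 0.3430

0.3430


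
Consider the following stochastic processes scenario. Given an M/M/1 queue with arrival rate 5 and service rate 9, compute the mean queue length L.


rho = 5/9 = 0.5556
L = rho/(1-rho)
= 0.5556/0.4444
= 1.2500

1.2500


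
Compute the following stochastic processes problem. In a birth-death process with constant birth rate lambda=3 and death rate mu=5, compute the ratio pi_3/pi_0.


For birth-death process, pi_n/pi_0 = (lambda/mu)^n
= (3/5)^3
= 0.2160

0.2160


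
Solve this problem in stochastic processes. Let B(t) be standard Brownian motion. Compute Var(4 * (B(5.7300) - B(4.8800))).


Var(alpha*(B(t)-B(s))) = alpha^2 * (t-s)
= 4^2 * (5.7300 - 4.8800)
= 16 * 0.8500
= 13.6000

13.6000


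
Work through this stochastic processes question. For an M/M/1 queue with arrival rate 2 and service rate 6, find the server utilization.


rho = lambda/mu
= 2/6
= 0.3333

0.3333


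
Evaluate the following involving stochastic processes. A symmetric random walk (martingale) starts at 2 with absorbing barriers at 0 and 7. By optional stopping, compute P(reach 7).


By optional stopping theorem: E(M at tau) = M(0) = 2
P(hit 7)*7 + P(hit 0)*0 = 2
P(hit 7) = (2 - 0)/(7 - 0) = 2/7 = 0.2857

0.2857


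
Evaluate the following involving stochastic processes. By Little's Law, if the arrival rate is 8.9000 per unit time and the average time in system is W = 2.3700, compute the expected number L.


Little's Law: L = lambda * W
= 8.9000 * 2.3700
= 21.0930

21.0930


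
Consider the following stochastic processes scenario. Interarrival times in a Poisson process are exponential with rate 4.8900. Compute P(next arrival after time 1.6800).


P(X > t) = exp(-lambda * t)
= exp(-4.8900 * 1.6800)
= exp(-8.2152) = 2.7051e-04

2.7051e-04


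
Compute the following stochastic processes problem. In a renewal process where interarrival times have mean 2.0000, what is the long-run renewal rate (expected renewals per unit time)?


Long-run renewal rate = 1/E(X)
= 1/2.0000
= 0.5000

0.5000


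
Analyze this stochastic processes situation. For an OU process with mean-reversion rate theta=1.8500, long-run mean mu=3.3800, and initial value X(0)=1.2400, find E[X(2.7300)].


E[X(t)] = mu + (X(0) - mu)*exp(-theta*t)
= 3.3800 + (1.2400 - 3.3800)*exp(-1.8500*2.7300)
= 3.3800 + -2.1400 * 0.0064
= 3.3663

3.3663


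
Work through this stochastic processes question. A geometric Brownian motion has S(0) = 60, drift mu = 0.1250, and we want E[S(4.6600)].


E[S(t)] = S(0) * exp(mu * t)
= 60 * exp(0.1250 * 4.6600)
= 60 * 1.7905
= 107.4305

107.4305


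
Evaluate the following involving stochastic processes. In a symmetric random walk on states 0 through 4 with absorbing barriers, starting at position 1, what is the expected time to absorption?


For symmetric RW on 0,...,N with absorbing barriers, E(i) = i*(N-i)
E(1) = 1 * 3 = 3

3


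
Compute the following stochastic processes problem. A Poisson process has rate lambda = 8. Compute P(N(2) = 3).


P(N(t)=k) = (lambda*t)^k * exp(-lambda*t) / k!
lambda*t = 16
= 16^3 * exp(-16) / 3!
= 4096 * 1.1254e-07 / 6
= 7.6824e-05

7.6824e-05


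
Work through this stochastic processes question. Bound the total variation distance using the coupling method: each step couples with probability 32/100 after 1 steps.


TV distance bound <= (1-delta)^n
= (1 - 0.3200)^1
= 0.6800^1
= 0.6800

0.6800


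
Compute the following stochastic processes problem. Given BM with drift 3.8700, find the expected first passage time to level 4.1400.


Expected first passage time = a/mu
= 4.1400/3.8700
= 1.0698

1.0698


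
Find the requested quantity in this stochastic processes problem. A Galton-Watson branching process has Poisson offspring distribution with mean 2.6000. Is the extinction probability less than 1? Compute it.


Since mu = 2.6000 > 1, extinction prob q < 1.
Solve s = exp(mu*(s-1)) iteratively.
q = 0.0951

0.0951


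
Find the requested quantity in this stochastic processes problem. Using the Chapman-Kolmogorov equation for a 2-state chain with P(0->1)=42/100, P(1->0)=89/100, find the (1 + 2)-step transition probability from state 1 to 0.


P^3 = P^1 * P^2
Computing via matrix multiplication of the transition matrix.
Entry (1,0) of P^3 = 0.6996

0.6996


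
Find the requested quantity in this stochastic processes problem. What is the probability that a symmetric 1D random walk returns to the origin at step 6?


P(S(6) = 0) = C(6,3) / 4^3
= 20 / 64
= 0.3125

0.3125


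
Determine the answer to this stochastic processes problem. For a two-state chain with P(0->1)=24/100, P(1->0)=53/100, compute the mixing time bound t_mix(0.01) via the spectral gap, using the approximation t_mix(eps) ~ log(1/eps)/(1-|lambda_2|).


lambda_2 = |1 - p01 - p10| = |1 - 0.2400 - 0.5300| = 0.2300
t_mix ~ log(1/eps)/(1 - |lambda_2|)
= log(100)/(1 - 0.2300) = 4.6052/0.7700
= 5.9807

5.9807


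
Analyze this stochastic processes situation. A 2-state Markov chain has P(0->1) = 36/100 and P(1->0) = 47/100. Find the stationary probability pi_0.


Stationary distribution: pi_0 = p10/(p01+p10), pi_1 = p01/(p01+p10)
p01 = 0.3600, p10 = 0.4700
pi_0 = 0.5663

0.5663


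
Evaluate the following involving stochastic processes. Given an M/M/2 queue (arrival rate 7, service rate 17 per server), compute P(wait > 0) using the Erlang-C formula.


a = lambda/mu = 0.4118
rho = a/c = 0.2059
Erlang-C formula applied:
C(c,a) = 0.0703

0.0703


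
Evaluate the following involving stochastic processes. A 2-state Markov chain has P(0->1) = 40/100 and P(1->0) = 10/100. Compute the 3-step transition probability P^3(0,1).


Computing P^3 by matrix multiplication.
P = [[0.6000, 0.4000], [0.1000, 0.9000]]
After raising P to the power 3:
P^3(0,1) = 0.7000

0.7000


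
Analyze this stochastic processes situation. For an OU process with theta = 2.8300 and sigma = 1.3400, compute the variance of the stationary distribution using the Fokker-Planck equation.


Stationary variance = sigma^2 / (2*theta)
= 1.3400^2 / (2*2.8300)
= 1.7956 / 5.6600
= 0.3172

0.3172


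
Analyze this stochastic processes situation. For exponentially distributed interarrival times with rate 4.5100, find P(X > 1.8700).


P(X > t) = exp(-lambda * t)
= exp(-4.5100 * 1.8700)
= exp(-8.4337) = 2.1742e-04

2.1742e-04


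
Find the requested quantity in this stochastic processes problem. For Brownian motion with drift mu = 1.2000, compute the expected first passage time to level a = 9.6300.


Expected first passage time = a/mu
= 9.6300/1.2000
= 8.0250

8.0250


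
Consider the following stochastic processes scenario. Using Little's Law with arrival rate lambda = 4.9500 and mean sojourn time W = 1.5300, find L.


Little's Law: L = lambda * W
= 4.9500 * 1.5300
= 7.5735

7.5735


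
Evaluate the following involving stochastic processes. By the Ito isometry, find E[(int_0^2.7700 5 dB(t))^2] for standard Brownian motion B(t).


By Ito isometry: E[(int f dB)^2] = int f^2 dt
= 5^2 * 2.7700
= 25 * 2.7700 = 69.2500

69.2500


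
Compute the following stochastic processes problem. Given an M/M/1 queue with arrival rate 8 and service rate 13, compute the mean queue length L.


rho = 8/13 = 0.6154
L = rho/(1-rho)
= 0.6154/0.3846
= 1.6000

1.6000


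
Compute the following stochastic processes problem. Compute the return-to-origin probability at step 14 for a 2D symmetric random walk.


P = C(14,7)^2 / 4^14
= 3432^2 / 268435456
= 11778624 / 268435456
= 0.0439

0.0439


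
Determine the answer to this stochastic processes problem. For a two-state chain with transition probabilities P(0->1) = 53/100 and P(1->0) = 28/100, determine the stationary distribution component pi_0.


Stationary distribution: pi_0 = p10/(p01+p10), pi_1 = p01/(p01+p10)
p01 = 0.5300, p10 = 0.2800
pi_0 = 0.3457

0.3457


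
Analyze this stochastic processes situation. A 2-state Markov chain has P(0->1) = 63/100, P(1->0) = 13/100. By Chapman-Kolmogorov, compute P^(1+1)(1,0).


P^2 = P^1 * P^1
Computing via matrix multiplication of the transition matrix.
Entry (1,0) of P^2 = 0.1612

0.1612


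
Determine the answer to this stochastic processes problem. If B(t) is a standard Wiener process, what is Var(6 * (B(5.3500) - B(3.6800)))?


Var(alpha*(B(t)-B(s))) = alpha^2 * (t-s)
= 6^2 * (5.3500 - 3.6800)
= 36 * 1.6700
= 60.1200

60.1200


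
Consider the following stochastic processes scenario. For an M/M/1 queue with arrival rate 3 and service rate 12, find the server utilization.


rho = lambda/mu
= 3/12
= 0.2500

0.2500


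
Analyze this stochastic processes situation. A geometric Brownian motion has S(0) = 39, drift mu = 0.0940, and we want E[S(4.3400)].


E[S(t)] = S(0) * exp(mu * t)
= 39 * exp(0.0940 * 4.3400)
= 39 * 1.5037
= 58.6461

58.6461


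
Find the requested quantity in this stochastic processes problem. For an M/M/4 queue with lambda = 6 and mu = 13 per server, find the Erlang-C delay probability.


a = lambda/mu = 0.4615
rho = a/c = 0.1154
Erlang-C formula applied:
C(c,a) = 0.0013

0.0013


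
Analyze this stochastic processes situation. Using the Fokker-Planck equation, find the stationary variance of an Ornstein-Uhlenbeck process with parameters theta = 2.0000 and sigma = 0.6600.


Stationary variance = sigma^2 / (2*theta)
= 0.6600^2 / (2*2.0000)
= 0.4356 / 4.0000
= 0.1089

0.1089
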